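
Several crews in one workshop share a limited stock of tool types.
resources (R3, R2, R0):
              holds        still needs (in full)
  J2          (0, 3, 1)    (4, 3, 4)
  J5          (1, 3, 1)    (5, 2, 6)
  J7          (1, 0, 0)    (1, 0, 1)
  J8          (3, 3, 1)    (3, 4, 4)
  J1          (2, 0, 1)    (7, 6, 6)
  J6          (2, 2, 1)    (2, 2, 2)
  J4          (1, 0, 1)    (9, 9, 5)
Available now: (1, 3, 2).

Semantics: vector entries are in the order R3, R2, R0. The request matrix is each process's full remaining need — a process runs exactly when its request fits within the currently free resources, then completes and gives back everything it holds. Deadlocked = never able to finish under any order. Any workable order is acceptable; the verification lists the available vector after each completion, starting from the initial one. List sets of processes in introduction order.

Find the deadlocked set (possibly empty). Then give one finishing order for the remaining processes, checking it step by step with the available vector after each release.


The deadlocked set is J2, J5, J8, J1 and J4.
Key observation: after J7, J6 complete, (4, 5, 3) is the best the pool ever gets, yet each leftover process wants more R0.
One completion order for the rest: J7, J6. Verifying each step:
  pool = (1, 3, 2)
  J7: need (1, 0, 1) fits (1, 3, 2); releases (1, 0, 0), pool now (2, 3, 2)
  J6: need (2, 2, 2) fits (2, 3, 2); releases (2, 2, 1), pool now (4, 5, 3)
The blocked processes can never fit:
  J2 cannot run: need (4, 3, 4) vs free (4, 5, 3) (insufficient R0)
  J5 cannot run: need (5, 2, 6) vs free (4, 5, 3) (insufficient R3 and R0)
  J8 cannot run: need (3, 4, 4) vs free (4, 5, 3) (insufficient R0)
  J1 cannot run: need (7, 6, 6) vs free (4, 5, 3) (insufficient R3, R2 and R0)
  J4 cannot run: need (9, 9, 5) vs free (4, 5, 3) (insufficient R3, R2 and R0)


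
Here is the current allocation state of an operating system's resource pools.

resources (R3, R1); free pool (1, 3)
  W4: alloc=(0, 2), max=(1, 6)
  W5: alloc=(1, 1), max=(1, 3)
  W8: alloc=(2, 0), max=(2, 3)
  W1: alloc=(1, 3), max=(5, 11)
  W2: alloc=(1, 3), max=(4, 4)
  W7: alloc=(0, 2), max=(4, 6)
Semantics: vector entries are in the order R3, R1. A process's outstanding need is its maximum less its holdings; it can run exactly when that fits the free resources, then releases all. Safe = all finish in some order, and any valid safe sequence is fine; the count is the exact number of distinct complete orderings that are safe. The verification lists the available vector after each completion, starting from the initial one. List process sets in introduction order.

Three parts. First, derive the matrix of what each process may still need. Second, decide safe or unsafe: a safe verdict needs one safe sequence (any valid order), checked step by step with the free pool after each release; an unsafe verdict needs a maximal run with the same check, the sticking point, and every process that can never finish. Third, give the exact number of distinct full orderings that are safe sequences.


(1) Remaining need (order R3, R1):
  W4: (1, 4)
  W5: (0, 2)
  W8: (0, 3)
  W1: (4, 8)
  W2: (3, 1)
  W7: (4, 4)
(2) The state is SAFE; one workable sequence: W5, W8, W7, W2, W4, W1.
Key observation: the first exact fit in this order is W7 — it needs (4, 4) with (4, 4) free, meeting a requested resource to the last unit.
Verifying each step:
  pool = (1, 3)
  W5 needs (0, 2) <= (1, 3) -> finishes; pool += (1, 1) = (2, 4)
  W8 needs (0, 3) <= (2, 4) -> finishes; pool += (2, 0) = (4, 4)
  W7 needs (4, 4) <= (4, 4) -> finishes; pool += (0, 2) = (4, 6)
  W2 needs (3, 1) <= (4, 6) -> finishes; pool += (1, 3) = (5, 9)
  W4 needs (1, 4) <= (5, 9) -> finishes; pool += (0, 2) = (5, 11)
  W1 needs (4, 8) <= (5, 11) -> finishes; pool += (1, 3) = (6, 14)
(3) Precisely 44 of the possible complete orderings are safe sequences.


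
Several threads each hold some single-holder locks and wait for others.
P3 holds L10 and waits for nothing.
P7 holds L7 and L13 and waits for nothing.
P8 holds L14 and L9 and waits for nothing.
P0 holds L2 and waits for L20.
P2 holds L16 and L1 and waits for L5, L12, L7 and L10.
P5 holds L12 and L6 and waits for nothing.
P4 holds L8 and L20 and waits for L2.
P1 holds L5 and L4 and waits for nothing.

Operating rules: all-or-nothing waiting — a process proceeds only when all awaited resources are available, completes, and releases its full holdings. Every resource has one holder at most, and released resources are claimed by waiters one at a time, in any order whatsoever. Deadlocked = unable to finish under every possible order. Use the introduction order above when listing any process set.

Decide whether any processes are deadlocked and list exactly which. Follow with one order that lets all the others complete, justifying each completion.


The deadlocked set is P0 and P4.
Key observation: the waits loop around P0 -> P4 -> P0 with no way out; no other process is dragged down with it.
The rest can finish in the order P1, P7, P3, P5, P2, P8.
Check, step by step:
  run P1 (it waits on nothing); releases L5 and L4
  run P7 (it waits on nothing); releases L7 and L13
  run P3 (it waits on nothing); releases L10
  run P5 (it waits on nothing); releases L12 and L6
  P2 waits on L5, L12, L7 and L10 — all released -> runs and releases L16 and L1
  run P8 (it waits on nothing); releases L14 and L9


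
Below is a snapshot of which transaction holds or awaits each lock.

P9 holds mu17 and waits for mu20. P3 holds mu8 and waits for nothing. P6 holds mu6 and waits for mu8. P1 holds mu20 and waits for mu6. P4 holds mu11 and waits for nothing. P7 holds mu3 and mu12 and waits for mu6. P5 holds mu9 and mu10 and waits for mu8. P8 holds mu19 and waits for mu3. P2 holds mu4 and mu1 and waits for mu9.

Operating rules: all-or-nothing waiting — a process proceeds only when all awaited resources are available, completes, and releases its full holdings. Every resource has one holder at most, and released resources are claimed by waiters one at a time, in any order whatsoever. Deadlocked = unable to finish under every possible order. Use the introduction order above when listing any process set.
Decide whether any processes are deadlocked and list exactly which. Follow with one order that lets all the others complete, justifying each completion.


No process is deadlocked.
Key observation: the waits form no ring: some process can always run, and its releases unblock the others one by one.
One completion order for the rest: P3, P6, P1, P9, P7, P5, P8, P2, P4.
Verifying each step:
  P3 waits on nothing -> runs at once and releases mu8
  run P6 (all its waits — mu8 — are resolved); releases mu6
  run P1 (all its waits — mu6 — are resolved); releases mu20
  run P9 (all its waits — mu20 — are resolved); releases mu17
  run P7 (all its waits — mu6 — are resolved); releases mu3 and mu12
  run P5 (all its waits — mu8 — are resolved); releases mu9 and mu10
  run P8 (all its waits — mu3 — are resolved); releases mu19
  run P2 (all its waits — mu9 — are resolved); releases mu4 and mu1
  P4 waits on nothing -> runs at once and releases mu11


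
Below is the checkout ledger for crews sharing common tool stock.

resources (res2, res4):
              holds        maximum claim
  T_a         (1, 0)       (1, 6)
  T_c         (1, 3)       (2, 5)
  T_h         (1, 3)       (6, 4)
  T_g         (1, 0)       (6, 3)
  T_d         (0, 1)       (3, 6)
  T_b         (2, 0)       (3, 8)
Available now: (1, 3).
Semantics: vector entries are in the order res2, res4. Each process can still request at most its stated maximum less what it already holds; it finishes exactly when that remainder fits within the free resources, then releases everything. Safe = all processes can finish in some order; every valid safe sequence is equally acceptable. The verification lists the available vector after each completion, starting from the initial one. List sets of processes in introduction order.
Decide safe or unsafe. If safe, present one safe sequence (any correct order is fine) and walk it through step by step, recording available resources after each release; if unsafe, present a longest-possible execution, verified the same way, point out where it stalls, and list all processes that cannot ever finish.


The state is UNSAFE.
Key observation: after T_c, T_a, T_d the pool peaks at (3, 7), and each blocked process is short somewhere: T_h on res2; T_g on res2; T_b on res4.
Going as far as possible: T_c, T_a, T_d; after that, nothing fits. Check, step by step:
  pool = (1, 3)
  run T_c (needs (1, 2), free (1, 3)); after release of (1, 3) the pool is (2, 6)
  run T_a (needs (0, 6), free (2, 6)); after release of (1, 0) the pool is (3, 6)
  run T_d (needs (3, 5), free (3, 6)); after release of (0, 1) the pool is (3, 7)
  T_h cannot run: need (5, 1) vs free (3, 7) (insufficient res2)
  T_g cannot run: need (5, 3) vs free (3, 7) (insufficient res2)
  T_b cannot run: need (1, 8) vs free (3, 7) (insufficient res4)
Processes that can never finish: T_h, T_g and T_b.


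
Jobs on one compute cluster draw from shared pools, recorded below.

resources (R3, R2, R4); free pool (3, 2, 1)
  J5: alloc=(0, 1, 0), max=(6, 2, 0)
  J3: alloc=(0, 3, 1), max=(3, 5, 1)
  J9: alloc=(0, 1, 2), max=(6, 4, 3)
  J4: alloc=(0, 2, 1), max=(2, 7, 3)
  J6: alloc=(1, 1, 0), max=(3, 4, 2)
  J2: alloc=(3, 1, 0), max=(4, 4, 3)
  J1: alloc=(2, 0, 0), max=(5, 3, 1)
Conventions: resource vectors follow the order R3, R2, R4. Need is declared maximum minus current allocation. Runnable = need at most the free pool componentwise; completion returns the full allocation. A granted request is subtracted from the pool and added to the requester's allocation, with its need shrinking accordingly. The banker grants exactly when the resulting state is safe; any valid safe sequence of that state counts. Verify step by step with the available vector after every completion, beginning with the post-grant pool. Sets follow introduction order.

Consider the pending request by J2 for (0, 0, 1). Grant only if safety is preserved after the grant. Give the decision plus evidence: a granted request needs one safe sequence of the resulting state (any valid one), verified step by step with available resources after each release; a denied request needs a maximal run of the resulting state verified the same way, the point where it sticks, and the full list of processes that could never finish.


DENY: after the grant no complete ordering would exist.
Key observation: after J3, J1 the pool peaks at (5, 5, 1), and each blocked process is short somewhere: J5 on R3; J9 on R3; J4 on R4; J6 on R4; J2 on R4.
Pretend the grant happened; the run J3, J1 goes as far as possible. Check, step by step:
  pool = (3, 2, 0)
  run J3 (needs (3, 2, 0), free (3, 2, 0)); after release of (0, 3, 1) the pool is (3, 5, 1)
  run J1 (needs (3, 3, 1), free (3, 5, 1)); after release of (2, 0, 0) the pool is (5, 5, 1)
  J5 still needs (6, 1, 0) but only (5, 5, 1) is free — short on R3
  J9 still needs (6, 3, 1) but only (5, 5, 1) is free — short on R3
  J4 still needs (2, 5, 2) but only (5, 5, 1) is free — short on R4
  J6 still needs (2, 3, 2) but only (5, 5, 1) is free — short on R4
  J2 still needs (1, 3, 2) but only (5, 5, 1) is free — short on R4
Processes that could never finish after the grant: J5, J9, J4, J6 and J2.


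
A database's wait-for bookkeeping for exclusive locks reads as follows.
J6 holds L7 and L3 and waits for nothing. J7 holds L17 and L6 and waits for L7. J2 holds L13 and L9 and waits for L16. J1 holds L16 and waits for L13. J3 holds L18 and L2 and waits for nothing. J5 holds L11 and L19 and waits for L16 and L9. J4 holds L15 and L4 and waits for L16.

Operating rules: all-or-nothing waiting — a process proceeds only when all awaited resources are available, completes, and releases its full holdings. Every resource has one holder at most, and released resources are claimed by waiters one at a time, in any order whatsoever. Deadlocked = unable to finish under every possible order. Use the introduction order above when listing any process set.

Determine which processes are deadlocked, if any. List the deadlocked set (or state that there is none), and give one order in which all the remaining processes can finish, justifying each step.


The deadlocked set is J2, J1, J5 and J4.
Key observation: the wait chain closes on itself along J2 -> J1 -> J2; J5 and J4 wait into the deadlock from upstream.
One completion order for the rest: J6, J3, J7.
Step-by-step check:
  J6: no waits; runs immediately, freeing L7 and L3
  J3: no waits; runs immediately, freeing L18 and L2
  J7: everything it awaited (L7) is free; runs, freeing L17 and L6


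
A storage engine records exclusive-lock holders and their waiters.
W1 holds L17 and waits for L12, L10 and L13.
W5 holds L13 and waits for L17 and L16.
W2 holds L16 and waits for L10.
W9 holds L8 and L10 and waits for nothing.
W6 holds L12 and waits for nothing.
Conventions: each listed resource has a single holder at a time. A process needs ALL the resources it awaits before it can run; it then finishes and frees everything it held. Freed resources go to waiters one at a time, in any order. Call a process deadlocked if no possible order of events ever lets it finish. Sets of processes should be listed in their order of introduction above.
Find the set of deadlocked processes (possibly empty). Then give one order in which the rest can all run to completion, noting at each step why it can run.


Deadlocked set: W1 and W5.
Key observation: the waits loop around W1 -> W5 -> W1 with no way out; no other process is dragged down with it.
The rest can finish in the order W6, W9, W2.
Verifying each step:
  W6: no waits; runs immediately, freeing L12
  W9: no waits; runs immediately, freeing L8 and L10
  run W2 (all its waits — L10 — are resolved); releases L16


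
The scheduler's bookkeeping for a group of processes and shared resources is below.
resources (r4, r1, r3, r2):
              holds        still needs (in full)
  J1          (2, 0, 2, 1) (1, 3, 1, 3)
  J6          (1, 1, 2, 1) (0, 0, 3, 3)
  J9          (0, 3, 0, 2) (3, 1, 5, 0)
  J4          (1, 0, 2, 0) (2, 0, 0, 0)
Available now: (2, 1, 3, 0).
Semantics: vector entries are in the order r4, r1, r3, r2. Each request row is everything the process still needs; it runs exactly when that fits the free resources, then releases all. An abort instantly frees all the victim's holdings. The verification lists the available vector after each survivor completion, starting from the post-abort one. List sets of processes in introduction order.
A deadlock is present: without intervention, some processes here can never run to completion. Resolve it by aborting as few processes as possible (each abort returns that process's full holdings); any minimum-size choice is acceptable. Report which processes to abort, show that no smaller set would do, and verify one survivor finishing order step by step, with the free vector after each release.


Abort J6.
Key observation: J1 could never have finished before the abort; with (1, 1, 2, 1) returned by J6, it fits at step 3.
Why nothing smaller works: aborting no one leaves the state deadlocked as given.
The survivors complete as J9, J4, J1. Walking it through (starting from the post-abort pool):
  pool = (3, 2, 5, 1)
  J9 needs (3, 1, 5, 0) <= (3, 2, 5, 1) -> finishes; pool += (0, 3, 0, 2) = (3, 5, 5, 3)
  J4 needs (2, 0, 0, 0) <= (3, 5, 5, 3) -> finishes; pool += (1, 0, 2, 0) = (4, 5, 7, 3)
  J1 needs (1, 3, 1, 3) <= (4, 5, 7, 3) -> finishes; pool += (2, 0, 2, 1) = (6, 5, 9, 4)


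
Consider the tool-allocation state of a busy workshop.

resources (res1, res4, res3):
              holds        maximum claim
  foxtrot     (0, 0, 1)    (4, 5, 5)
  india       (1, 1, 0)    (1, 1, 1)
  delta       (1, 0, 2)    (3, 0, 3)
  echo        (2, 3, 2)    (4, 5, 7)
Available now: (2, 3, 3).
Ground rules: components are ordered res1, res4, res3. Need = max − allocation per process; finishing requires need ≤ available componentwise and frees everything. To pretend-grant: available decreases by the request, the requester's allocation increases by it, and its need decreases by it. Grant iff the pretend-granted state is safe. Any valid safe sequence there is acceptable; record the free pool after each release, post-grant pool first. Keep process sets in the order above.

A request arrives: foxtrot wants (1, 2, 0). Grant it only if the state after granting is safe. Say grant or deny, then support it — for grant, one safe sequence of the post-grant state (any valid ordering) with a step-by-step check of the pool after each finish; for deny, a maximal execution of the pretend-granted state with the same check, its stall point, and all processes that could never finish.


GRANT. The post-grant state is safe; one safe sequence: india, delta, echo, foxtrot.
Key observation: with (1, 1, 3) left after the transfer, india can run at once — the state stays safe.
Verifying the post-grant state step by step:
  pool = (1, 1, 3)
  india: need (0, 0, 1) fits (1, 1, 3); releases (1, 1, 0), pool now (2, 2, 3)
  delta: need (2, 0, 1) fits (2, 2, 3); releases (1, 0, 2), pool now (3, 2, 5)
  echo: need (2, 2, 5) fits (3, 2, 5); releases (2, 3, 2), pool now (5, 5, 7)
  foxtrot: need (3, 3, 4) fits (5, 5, 7); releases (1, 2, 1), pool now (6, 7, 8)


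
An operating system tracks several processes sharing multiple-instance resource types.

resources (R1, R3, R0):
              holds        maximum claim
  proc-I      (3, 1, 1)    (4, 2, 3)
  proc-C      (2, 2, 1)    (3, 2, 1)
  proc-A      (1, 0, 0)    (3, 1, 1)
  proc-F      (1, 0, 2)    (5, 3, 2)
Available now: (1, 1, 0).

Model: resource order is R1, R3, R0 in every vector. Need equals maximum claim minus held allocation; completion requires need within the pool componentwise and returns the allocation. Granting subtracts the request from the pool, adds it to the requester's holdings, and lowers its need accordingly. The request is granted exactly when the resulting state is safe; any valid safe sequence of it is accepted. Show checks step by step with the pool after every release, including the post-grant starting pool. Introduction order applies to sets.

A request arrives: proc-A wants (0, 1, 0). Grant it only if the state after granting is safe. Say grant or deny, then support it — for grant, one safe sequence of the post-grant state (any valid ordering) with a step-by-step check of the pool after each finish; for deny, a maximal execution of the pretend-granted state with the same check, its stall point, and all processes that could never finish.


GRANT: granting preserves safety; a valid post-grant sequence is proc-C, proc-A, proc-F, proc-I.
Key observation: the grant leaves (1, 0, 0) free — enough for proc-C, whose release restarts the cascade.
Check on the post-grant state, step by step:
  pool = (1, 0, 0)
  proc-C needs (1, 0, 0) <= (1, 0, 0) -> finishes; pool += (2, 2, 1) = (3, 2, 1)
  proc-A needs (2, 0, 1) <= (3, 2, 1) -> finishes; pool += (1, 1, 0) = (4, 3, 1)
  proc-F needs (4, 3, 0) <= (4, 3, 1) -> finishes; pool += (1, 0, 2) = (5, 3, 3)
  proc-I needs (1, 1, 2) <= (5, 3, 3) -> finishes; pool += (3, 1, 1) = (8, 4, 4)


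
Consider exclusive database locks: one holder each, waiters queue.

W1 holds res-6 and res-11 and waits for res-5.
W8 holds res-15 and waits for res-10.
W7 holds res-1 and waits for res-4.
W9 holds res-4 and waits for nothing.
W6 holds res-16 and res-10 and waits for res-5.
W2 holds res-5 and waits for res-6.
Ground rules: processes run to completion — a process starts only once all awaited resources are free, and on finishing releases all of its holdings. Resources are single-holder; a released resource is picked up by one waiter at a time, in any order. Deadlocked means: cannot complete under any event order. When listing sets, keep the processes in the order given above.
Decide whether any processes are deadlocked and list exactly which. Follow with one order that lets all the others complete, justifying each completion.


Deadlocked set: W1, W8, W6 and W2.
Key observation: W1 -> W2 -> W1 is a circular wait — nothing in it can go first; W8 and W6 wait into the deadlock from upstream.
One completion order for the rest: W9, W7.
Verifying each step:
  W9: no waits; runs immediately, freeing res-4
  run W7 (all its waits — res-4 — are resolved); releases res-1


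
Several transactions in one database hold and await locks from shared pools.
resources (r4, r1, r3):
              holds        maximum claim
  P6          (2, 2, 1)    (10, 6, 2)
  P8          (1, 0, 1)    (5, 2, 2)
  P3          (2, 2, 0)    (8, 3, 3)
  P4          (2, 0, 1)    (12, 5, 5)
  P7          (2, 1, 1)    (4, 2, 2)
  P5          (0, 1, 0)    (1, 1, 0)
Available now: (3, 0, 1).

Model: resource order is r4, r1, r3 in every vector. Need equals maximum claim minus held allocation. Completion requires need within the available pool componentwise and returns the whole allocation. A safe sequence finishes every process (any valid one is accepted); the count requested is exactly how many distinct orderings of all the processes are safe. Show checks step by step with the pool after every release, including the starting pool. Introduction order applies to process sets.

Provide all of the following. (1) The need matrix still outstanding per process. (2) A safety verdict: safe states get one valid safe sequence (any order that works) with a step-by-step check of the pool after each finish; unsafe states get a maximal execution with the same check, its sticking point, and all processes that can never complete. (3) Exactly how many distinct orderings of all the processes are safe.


(1) Remaining need (order r4, r1, r3):
  P6: (8, 4, 1)
  P8: (4, 2, 1)
  P3: (6, 1, 3)
  P4: (10, 5, 4)
  P7: (2, 1, 1)
  P5: (1, 0, 0)
(2) SAFE. One safe sequence: P5, P7, P8, P3, P6, P4.
Key observation: P7 is the earliest step where a requested resource binds exactly: need (2, 1, 1), pool (3, 1, 1) at its turn.
Step-by-step check:
  pool = (3, 0, 1)
  P5 needs (1, 0, 0) <= (3, 0, 1) -> finishes; pool += (0, 1, 0) = (3, 1, 1)
  P7 needs (2, 1, 1) <= (3, 1, 1) -> finishes; pool += (2, 1, 1) = (5, 2, 2)
  P8 needs (4, 2, 1) <= (5, 2, 2) -> finishes; pool += (1, 0, 1) = (6, 2, 3)
  P3 needs (6, 1, 3) <= (6, 2, 3) -> finishes; pool += (2, 2, 0) = (8, 4, 3)
  P6 needs (8, 4, 1) <= (8, 4, 3) -> finishes; pool += (2, 2, 1) = (10, 6, 4)
  P4 needs (10, 5, 4) <= (10, 6, 4) -> finishes; pool += (2, 0, 1) = (12, 6, 5)
(3) Exactly 1 of the possible complete orderings is a safe sequence.


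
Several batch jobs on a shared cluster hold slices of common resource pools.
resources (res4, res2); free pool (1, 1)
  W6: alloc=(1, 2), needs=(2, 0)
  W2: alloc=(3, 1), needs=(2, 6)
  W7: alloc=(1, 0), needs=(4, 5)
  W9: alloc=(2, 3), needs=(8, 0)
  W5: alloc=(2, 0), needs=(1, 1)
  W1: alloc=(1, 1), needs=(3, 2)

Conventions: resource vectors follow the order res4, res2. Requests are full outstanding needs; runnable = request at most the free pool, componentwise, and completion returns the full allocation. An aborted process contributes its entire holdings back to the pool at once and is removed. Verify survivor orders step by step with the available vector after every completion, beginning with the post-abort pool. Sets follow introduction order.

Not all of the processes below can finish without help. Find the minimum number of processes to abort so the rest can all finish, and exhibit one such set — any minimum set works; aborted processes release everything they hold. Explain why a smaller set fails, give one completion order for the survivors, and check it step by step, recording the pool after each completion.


Abort W9.
Key observation: before aborting W9, W2 was permanently blocked — no order could ever run it; afterwards it completes at step 3.
No smaller set exists: with zero aborts the deadlock remains.
One survivor order: W6, W5, W2, W1, W7. Check, step by step (post-abort pool first):
  pool = (3, 4)
  W6: need (2, 0) fits (3, 4); releases (1, 2), pool now (4, 6)
  W5: need (1, 1) fits (4, 6); releases (2, 0), pool now (6, 6)
  W2: need (2, 6) fits (6, 6); releases (3, 1), pool now (9, 7)
  W1: need (3, 2) fits (9, 7); releases (1, 1), pool now (10, 8)
  W7: need (4, 5) fits (10, 8); releases (1, 0), pool now (11, 8)


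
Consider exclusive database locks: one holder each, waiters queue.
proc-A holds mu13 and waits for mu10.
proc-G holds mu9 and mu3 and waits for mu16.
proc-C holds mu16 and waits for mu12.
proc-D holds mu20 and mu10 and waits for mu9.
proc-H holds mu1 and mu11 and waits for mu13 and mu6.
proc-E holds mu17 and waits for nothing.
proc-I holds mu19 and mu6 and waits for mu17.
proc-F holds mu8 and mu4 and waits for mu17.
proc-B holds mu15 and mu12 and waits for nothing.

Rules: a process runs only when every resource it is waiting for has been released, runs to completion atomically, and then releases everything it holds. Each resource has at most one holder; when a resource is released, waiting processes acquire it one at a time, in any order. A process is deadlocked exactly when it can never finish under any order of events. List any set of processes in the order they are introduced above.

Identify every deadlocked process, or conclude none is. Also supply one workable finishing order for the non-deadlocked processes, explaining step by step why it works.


The deadlocked set is empty.
Key observation: the waits form no ring: some process can always run, and its releases unblock the others one by one.
A valid finishing order for the others: proc-B, proc-E, proc-C, proc-G, proc-F, proc-D, proc-I, proc-A, proc-H.
Verifying each step:
  proc-B waits on nothing -> runs at once and releases mu15 and mu12
  proc-E waits on nothing -> runs at once and releases mu17
  proc-C waits on mu12 — all released -> runs and releases mu16
  proc-G waits on mu16 — all released -> runs and releases mu9 and mu3
  proc-F waits on mu17 — all released -> runs and releases mu8 and mu4
  proc-D waits on mu9 — all released -> runs and releases mu20 and mu10
  proc-I waits on mu17 — all released -> runs and releases mu19 and mu6
  proc-A waits on mu10 — all released -> runs and releases mu13
  proc-H waits on mu13 and mu6 — all released -> runs and releases mu1 and mu11


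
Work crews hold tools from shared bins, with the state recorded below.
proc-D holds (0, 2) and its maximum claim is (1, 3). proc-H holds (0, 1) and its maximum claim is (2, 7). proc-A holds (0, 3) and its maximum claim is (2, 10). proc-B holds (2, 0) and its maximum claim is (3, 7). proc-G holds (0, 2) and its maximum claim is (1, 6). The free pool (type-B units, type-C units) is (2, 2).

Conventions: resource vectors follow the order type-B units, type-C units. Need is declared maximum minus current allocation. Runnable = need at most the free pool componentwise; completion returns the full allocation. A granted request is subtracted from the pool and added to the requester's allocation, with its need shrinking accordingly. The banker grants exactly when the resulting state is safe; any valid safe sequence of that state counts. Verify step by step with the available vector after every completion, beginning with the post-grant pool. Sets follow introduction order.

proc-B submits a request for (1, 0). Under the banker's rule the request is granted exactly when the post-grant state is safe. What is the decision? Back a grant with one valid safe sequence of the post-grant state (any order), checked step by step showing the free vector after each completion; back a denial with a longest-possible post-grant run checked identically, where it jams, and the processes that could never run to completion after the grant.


DENY: after the grant no complete ordering would exist.
Key observation: after proc-D, proc-G the pool peaks at (1, 6), and each blocked process is short somewhere: proc-H on type-B units; proc-A on type-B units, type-C units; proc-B on type-C units.
On the post-grant state, proc-D, proc-G is a maximal run — nothing extends it. Check, step by step:
  pool = (1, 2)
  proc-D: need (1, 1) fits (1, 2); releases (0, 2), pool now (1, 4)
  proc-G: need (1, 4) fits (1, 4); releases (0, 2), pool now (1, 6)
  blocked: proc-H wants (2, 6), pool (1, 6) — not enough type-B units
  blocked: proc-A wants (2, 7), pool (1, 6) — not enough type-B units and type-C units
  blocked: proc-B wants (0, 7), pool (1, 6) — not enough type-C units
Processes that could never finish after the grant: proc-H, proc-A and proc-B.


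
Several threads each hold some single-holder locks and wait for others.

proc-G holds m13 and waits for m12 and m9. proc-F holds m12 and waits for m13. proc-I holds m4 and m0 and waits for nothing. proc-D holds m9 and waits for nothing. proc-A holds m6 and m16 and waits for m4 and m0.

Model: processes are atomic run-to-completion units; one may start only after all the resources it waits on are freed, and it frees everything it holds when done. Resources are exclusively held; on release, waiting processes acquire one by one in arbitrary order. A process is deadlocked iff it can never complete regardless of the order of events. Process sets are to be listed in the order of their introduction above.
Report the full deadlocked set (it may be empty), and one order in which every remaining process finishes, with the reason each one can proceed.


Deadlocked: proc-G and proc-F.
Key observation: the knot is the closed ring of waits proc-G -> proc-F -> proc-G; no other process is dragged down with it.
The rest can finish in the order proc-I, proc-D, proc-A.
Check, step by step:
  proc-I: no waits; runs immediately, freeing m4 and m0
  proc-D: no waits; runs immediately, freeing m9
  proc-A: everything it awaited (m4 and m0) is free; runs, freeing m6 and m16


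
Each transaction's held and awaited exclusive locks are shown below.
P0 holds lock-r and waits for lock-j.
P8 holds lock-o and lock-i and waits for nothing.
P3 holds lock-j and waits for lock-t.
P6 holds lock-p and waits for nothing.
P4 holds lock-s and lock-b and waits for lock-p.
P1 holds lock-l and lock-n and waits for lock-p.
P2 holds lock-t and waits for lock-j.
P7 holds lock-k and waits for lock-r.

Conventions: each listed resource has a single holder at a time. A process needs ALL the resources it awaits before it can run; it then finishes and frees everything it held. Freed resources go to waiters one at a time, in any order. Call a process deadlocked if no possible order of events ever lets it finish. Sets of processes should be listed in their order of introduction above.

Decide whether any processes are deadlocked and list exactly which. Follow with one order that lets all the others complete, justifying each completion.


Deadlocked set: P0, P3, P2 and P7.
Key observation: the loop P3 -> P2 -> P3 blocks itself forever; P0 and P7 wait into the deadlock from upstream.
One completion order for the rest: P6, P4, P1, P8.
Step-by-step check:
  P6 waits on nothing -> runs at once and releases lock-p
  P4: everything it awaited (lock-p) is free; runs, freeing lock-s and lock-b
  P1: everything it awaited (lock-p) is free; runs, freeing lock-l and lock-n
  P8 waits on nothing -> runs at once and releases lock-o and lock-i


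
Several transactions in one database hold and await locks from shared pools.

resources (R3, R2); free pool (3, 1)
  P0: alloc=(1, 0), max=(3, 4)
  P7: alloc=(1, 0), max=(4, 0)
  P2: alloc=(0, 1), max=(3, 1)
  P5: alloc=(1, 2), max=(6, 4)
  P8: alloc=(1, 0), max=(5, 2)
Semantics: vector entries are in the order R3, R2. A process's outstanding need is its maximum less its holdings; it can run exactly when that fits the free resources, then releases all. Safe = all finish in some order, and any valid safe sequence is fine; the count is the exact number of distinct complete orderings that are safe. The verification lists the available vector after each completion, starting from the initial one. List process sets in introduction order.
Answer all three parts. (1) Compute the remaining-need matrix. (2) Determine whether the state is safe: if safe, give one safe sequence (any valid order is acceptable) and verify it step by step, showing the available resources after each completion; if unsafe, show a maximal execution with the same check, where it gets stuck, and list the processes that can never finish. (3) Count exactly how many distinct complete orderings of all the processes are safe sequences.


(1) Need matrix, components ordered R3, R2:
  P0: (2, 4)
  P7: (3, 0)
  P2: (3, 0)
  P5: (5, 2)
  P8: (4, 2)
(2) SAFE, for example via the order P2, P7, P8, P5, P0.
Key observation: reading the order forward, P2 is the first process whose need (3, 0) meets the free pool (3, 1) exactly on a resource it requests.
Step-by-step check:
  pool = (3, 1)
  P2: need (3, 0) fits (3, 1); releases (0, 1), pool now (3, 2)
  P7: need (3, 0) fits (3, 2); releases (1, 0), pool now (4, 2)
  P8: need (4, 2) fits (4, 2); releases (1, 0), pool now (5, 2)
  P5: need (5, 2) fits (5, 2); releases (1, 2), pool now (6, 4)
  P0: need (2, 4) fits (6, 4); releases (1, 0), pool now (7, 4)
(3) Precisely 2 of the possible complete orderings are safe sequences.


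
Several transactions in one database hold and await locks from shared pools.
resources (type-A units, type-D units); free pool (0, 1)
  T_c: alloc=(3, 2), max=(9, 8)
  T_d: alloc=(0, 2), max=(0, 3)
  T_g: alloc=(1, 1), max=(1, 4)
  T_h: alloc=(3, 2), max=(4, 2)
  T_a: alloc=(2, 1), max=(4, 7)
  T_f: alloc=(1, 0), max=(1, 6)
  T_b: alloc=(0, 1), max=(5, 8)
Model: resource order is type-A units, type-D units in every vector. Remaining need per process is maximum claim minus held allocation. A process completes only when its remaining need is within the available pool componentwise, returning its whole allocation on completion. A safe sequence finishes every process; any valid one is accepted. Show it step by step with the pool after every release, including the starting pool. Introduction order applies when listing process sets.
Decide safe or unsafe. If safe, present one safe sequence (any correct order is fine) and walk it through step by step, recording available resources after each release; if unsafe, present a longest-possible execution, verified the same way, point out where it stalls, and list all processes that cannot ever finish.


SAFE, for example via the order T_d, T_g, T_h, T_a, T_f, T_c, T_b.
Key observation: T_d is the earliest step where a requested resource binds exactly: need (0, 1), pool (0, 1) at its turn.
Verifying each step:
  pool = (0, 1)
  run T_d (needs (0, 1), free (0, 1)); after release of (0, 2) the pool is (0, 3)
  run T_g (needs (0, 3), free (0, 3)); after release of (1, 1) the pool is (1, 4)
  run T_h (needs (1, 0), free (1, 4)); after release of (3, 2) the pool is (4, 6)
  run T_a (needs (2, 6), free (4, 6)); after release of (2, 1) the pool is (6, 7)
  run T_f (needs (0, 6), free (6, 7)); after release of (1, 0) the pool is (7, 7)
  run T_c (needs (6, 6), free (7, 7)); after release of (3, 2) the pool is (10, 9)
  run T_b (needs (5, 7), free (10, 9)); after release of (0, 1) the pool is (10, 10)


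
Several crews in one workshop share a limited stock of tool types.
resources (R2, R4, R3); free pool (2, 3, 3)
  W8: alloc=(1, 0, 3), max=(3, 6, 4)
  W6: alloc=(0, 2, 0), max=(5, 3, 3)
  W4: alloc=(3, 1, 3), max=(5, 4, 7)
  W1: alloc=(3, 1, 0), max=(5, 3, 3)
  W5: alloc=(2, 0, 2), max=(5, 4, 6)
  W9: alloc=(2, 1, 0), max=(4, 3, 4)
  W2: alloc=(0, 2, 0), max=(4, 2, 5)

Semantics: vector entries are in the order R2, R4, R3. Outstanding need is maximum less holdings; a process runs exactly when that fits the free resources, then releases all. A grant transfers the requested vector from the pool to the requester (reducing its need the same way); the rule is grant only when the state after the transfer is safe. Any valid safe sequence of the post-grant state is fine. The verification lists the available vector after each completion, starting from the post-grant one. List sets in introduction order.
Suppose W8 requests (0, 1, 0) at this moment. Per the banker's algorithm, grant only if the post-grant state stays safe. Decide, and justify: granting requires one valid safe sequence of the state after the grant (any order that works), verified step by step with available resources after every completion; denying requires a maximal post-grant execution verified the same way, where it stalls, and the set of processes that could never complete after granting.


GRANT. The post-grant state is safe; one safe sequence: W1, W6, W8, W9, W4, W5, W2.
Key observation: post-grant, (2, 2, 3) remains, and an order beginning with W1 completes everyone.
Check on the post-grant state, step by step:
  pool = (2, 2, 3)
  run W1 (needs (2, 2, 3), free (2, 2, 3)); after release of (3, 1, 0) the pool is (5, 3, 3)
  run W6 (needs (5, 1, 3), free (5, 3, 3)); after release of (0, 2, 0) the pool is (5, 5, 3)
  run W8 (needs (2, 5, 1), free (5, 5, 3)); after release of (1, 1, 3) the pool is (6, 6, 6)
  run W9 (needs (2, 2, 4), free (6, 6, 6)); after release of (2, 1, 0) the pool is (8, 7, 6)
  run W4 (needs (2, 3, 4), free (8, 7, 6)); after release of (3, 1, 3) the pool is (11, 8, 9)
  run W5 (needs (3, 4, 4), free (11, 8, 9)); after release of (2, 0, 2) the pool is (13, 8, 11)
  run W2 (needs (4, 0, 5), free (13, 8, 11)); after release of (0, 2, 0) the pool is (13, 10, 11)


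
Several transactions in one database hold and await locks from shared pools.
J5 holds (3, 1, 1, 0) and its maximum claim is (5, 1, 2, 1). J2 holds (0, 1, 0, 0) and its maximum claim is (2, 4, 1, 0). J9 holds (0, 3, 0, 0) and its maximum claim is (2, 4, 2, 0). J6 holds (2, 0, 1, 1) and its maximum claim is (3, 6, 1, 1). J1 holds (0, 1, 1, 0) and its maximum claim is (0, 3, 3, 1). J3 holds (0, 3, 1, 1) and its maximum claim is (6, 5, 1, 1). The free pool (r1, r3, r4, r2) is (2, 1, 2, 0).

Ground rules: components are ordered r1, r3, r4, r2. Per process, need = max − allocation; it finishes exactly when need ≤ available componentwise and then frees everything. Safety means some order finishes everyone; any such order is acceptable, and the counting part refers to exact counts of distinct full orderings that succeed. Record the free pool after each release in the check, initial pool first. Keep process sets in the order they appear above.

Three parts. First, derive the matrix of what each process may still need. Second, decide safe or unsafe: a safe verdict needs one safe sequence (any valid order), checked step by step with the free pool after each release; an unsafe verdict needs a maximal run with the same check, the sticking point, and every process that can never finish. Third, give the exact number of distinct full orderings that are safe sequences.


(1) Remaining need (order r1, r3, r4, r2):
  J5: (2, 0, 1, 1)
  J2: (2, 3, 1, 0)
  J9: (2, 1, 2, 0)
  J6: (1, 6, 0, 0)
  J1: (0, 2, 2, 1)
  J3: (6, 2, 0, 0)
(2) UNSAFE.
Key observation: after J9, J2 the pool peaks at (2, 5, 2, 0), and each blocked process is short somewhere: J5 on r2; J6 on r3; J1 on r2; J3 on r1.
Going as far as possible: J9, J2; after that, nothing fits. Verifying each step:
  pool = (2, 1, 2, 0)
  J9: need (2, 1, 2, 0) fits (2, 1, 2, 0); releases (0, 3, 0, 0), pool now (2, 4, 2, 0)
  J2: need (2, 3, 1, 0) fits (2, 4, 2, 0); releases (0, 1, 0, 0), pool now (2, 5, 2, 0)
  J5 still needs (2, 0, 1, 1) but only (2, 5, 2, 0) is free — short on r2
  J6 still needs (1, 6, 0, 0) but only (2, 5, 2, 0) is free — short on r3
  J1 still needs (0, 2, 2, 1) but only (2, 5, 2, 0) is free — short on r2
  J3 still needs (6, 2, 0, 0) but only (2, 5, 2, 0) is free — short on r1
Permanently blocked: J5, J6, J1 and J3.
(3) The exact count: 0 of the possible complete orderings are safe sequences.


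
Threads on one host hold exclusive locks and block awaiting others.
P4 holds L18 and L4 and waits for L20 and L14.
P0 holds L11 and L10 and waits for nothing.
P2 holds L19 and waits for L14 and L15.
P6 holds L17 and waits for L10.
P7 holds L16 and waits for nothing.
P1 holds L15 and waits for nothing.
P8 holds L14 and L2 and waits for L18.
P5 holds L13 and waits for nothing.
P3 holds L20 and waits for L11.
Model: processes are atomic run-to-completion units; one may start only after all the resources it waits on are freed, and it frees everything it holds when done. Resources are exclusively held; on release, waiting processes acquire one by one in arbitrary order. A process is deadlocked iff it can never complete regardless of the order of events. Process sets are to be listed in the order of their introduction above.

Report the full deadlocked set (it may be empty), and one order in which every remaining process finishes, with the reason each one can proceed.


Deadlocked set: P4, P2 and P8.
Key observation: along P4 -> P8 -> P4, each member waits on what the next one holds — a deadlock; P2 waits into the deadlock from upstream.
One completion order for the rest: P0, P6, P5, P3, P7, P1.
Walking it through:
  P0 waits on nothing -> runs at once and releases L11 and L10
  run P6 (all its waits — L10 — are resolved); releases L17
  P5 waits on nothing -> runs at once and releases L13
  run P3 (all its waits — L11 — are resolved); releases L20
  P7 waits on nothing -> runs at once and releases L16
  P1 waits on nothing -> runs at once and releases L15
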